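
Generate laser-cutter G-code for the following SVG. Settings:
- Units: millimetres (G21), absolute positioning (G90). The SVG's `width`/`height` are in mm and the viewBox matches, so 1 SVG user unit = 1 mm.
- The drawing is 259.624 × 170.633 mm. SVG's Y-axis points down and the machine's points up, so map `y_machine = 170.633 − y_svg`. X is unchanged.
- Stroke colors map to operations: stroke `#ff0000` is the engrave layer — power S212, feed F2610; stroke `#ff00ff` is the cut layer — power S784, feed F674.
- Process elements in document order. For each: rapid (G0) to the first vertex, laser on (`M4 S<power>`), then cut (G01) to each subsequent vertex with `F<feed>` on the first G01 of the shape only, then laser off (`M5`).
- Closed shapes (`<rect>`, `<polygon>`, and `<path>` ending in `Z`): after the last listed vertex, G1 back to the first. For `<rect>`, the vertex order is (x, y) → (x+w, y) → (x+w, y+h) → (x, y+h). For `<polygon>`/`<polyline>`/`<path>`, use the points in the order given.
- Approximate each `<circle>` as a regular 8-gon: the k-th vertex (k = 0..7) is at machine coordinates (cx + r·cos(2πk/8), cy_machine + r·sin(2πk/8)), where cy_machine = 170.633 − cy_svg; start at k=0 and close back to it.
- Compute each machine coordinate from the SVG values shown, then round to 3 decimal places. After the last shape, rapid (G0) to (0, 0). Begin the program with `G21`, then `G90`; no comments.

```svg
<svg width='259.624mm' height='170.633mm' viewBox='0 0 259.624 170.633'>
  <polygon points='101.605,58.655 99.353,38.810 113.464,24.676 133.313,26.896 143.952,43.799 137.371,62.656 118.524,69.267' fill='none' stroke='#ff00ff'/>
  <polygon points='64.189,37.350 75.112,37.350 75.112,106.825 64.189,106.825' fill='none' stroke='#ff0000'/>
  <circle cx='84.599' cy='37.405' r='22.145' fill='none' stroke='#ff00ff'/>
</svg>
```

G21
G90
G0 X101.605 Y111.978
M4 S784
G01 X99.353 Y131.823 F674
G01 X113.464 Y145.957
G01 X133.313 Y143.737
G01 X143.952 Y126.834
G01 X137.371 Y107.977
G01 X118.524 Y101.366
G01 X101.605 Y111.978
M5
G0 X64.189 Y133.283
M4 S212
G01 X75.112 Y133.283 F2610
G01 X75.112 Y63.808
G01 X64.189 Y63.808
G01 X64.189 Y133.283
M5
G0 X106.744 Y133.228
M4 S784
G01 X100.258 Y148.887 F674
G01 X84.599 Y155.373
G01 X68.940 Y148.887
G01 X62.454 Y133.228
G01 X68.940 Y117.569
G01 X84.599 Y111.083
G01 X100.258 Y117.569
G01 X106.744 Y133.228
M5
G0 X0.000 Y0.000

1 u = 1 mm; y_m = 170.633 − y.

[1] `<polygon>` regular polygon, #ff00ff→cut S784 F674: (101.605,111.978) → (99.353,131.823) → (113.464,145.957) → (133.313,143.737) → (143.952,126.834) → (137.371,107.977) → (118.524,101.366) → (101.605,111.978) (closed)

[2] `<polygon>` rectangle, #ff0000→engrave S212 F2610: (64.189,133.283) → (75.112,133.283) → (75.112,63.808) → (64.189,63.808) → (64.189,133.283) (closed)

[3] `<circle>` circle, #ff00ff→cut S784 F674: (106.744,133.228) → (100.258,148.887) → (84.599,155.373) → (68.940,148.887) → (62.454,133.228) → (68.940,117.569) → (84.599,111.083) → (100.258,117.569) → (106.744,133.228) (closed)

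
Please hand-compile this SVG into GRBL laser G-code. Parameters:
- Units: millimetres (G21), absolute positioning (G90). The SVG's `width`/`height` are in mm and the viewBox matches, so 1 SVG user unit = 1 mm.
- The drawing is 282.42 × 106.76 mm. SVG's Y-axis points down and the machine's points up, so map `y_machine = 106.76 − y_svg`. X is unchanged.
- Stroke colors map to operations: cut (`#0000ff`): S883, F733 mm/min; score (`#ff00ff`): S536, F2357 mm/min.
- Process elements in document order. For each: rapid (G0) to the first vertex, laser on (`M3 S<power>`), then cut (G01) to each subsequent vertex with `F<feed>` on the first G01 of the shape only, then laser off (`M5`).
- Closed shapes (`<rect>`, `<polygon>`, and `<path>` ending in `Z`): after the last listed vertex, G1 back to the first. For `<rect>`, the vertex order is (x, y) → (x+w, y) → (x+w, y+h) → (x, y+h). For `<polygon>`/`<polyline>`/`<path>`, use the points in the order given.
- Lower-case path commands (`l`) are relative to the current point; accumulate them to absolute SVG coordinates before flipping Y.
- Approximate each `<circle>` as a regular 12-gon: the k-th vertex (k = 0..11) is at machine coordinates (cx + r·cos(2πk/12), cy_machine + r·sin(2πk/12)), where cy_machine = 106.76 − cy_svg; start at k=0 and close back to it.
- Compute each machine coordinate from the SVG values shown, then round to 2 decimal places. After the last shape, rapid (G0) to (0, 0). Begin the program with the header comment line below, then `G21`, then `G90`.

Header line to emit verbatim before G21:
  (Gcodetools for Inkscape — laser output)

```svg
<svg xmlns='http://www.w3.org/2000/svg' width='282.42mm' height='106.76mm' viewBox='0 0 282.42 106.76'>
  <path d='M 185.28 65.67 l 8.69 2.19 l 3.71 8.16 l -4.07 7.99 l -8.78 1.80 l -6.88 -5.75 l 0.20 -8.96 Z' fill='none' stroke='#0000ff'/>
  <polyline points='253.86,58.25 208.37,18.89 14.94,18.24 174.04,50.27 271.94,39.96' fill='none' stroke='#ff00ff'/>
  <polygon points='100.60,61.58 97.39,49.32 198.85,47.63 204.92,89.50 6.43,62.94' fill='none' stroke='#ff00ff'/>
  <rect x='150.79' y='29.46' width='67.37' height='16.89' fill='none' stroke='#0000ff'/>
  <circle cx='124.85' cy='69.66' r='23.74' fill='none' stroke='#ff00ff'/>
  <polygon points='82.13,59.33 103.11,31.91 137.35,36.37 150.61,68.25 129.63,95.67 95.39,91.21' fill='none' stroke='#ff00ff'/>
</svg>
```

(Gcodetools for Inkscape — laser output)
G21
G90
G0 X185.28 Y41.09
M3 S883
G01 X193.97 Y38.90 F733
G01 X197.68 Y30.74
G01 X193.61 Y22.75
G01 X184.83 Y20.95
G01 X177.95 Y26.70
G01 X178.15 Y35.66
G01 X185.28 Y41.09
M5
G0 X253.86 Y48.51
M3 S536
G01 X208.37 Y87.87 F2357
G01 X14.94 Y88.52
G01 X174.04 Y56.49
G01 X271.94 Y66.80
M5
G0 X100.60 Y45.18
M3 S536
G01 X97.39 Y57.44 F2357
G01 X198.85 Y59.13
G01 X204.92 Y17.26
G01 X6.43 Y43.82
G01 X100.60 Y45.18
M5
G0 X150.79 Y77.30
M3 S883
G01 X218.16 Y77.30 F733
G01 X218.16 Y60.41
G01 X150.79 Y60.41
G01 X150.79 Y77.30
M5
G0 X148.59 Y37.10
M3 S536
G01 X145.41 Y48.97 F2357
G01 X136.72 Y57.66
G01 X124.85 Y60.84
G01 X112.98 Y57.66
G01 X104.29 Y48.97
G01 X101.11 Y37.10
G01 X104.29 Y25.23
G01 X112.98 Y16.54
G01 X124.85 Y13.36
G01 X136.72 Y16.54
G01 X145.41 Y25.23
G01 X148.59 Y37.10
M5
G0 X82.13 Y47.43
M3 S536
G01 X103.11 Y74.85 F2357
G01 X137.35 Y70.39
G01 X150.61 Y38.51
G01 X129.63 Y11.09
G01 X95.39 Y15.55
G01 X82.13 Y47.43
M5
G0 X0.00 Y0.00

1 u = 1 mm; y_m = 106.76 − y.

[1] `<path>` regular polygon, #0000ff→cut S883 F733: (185.28,41.09) → (193.97,38.90) → (197.68,30.74) → (193.61,22.75) → (184.83,20.95) → (177.95,26.70) → (178.15,35.66) → (185.28,41.09) (closed)

[2] `<polyline>` open polyline, #ff00ff→score S536 F2357: (253.86,48.51) → (208.37,87.87) → (14.94,88.52) → (174.04,56.49) → (271.94,66.80)

[3] `<polygon>` closed polygon, #ff00ff→score S536 F2357: (100.60,45.18) → (97.39,57.44) → (198.85,59.13) → (204.92,17.26) → (6.43,43.82) → (100.60,45.18) (closed)

[4] `<rect>` rectangle, #0000ff→cut S883 F733: (150.79,77.30) → (218.16,77.30) → (218.16,60.41) → (150.79,60.41) → (150.79,77.30) (closed)

[5] `<circle>` circle, #ff00ff→score S536 F2357: (148.59,37.10) → (145.41,48.97) → (136.72,57.66) → (124.85,60.84) → (112.98,57.66) → (104.29,48.97) → (101.11,37.10) → (104.29,25.23) → (112.98,16.54) → (124.85,13.36) → (136.72,16.54) → (145.41,25.23) → (148.59,37.10) (closed)

[6] `<polygon>` regular polygon, #ff00ff→score S536 F2357: (82.13,47.43) → (103.11,74.85) → (137.35,70.39) → (150.61,38.51) → (129.63,11.09) → (95.39,15.55) → (82.13,47.43) (closed)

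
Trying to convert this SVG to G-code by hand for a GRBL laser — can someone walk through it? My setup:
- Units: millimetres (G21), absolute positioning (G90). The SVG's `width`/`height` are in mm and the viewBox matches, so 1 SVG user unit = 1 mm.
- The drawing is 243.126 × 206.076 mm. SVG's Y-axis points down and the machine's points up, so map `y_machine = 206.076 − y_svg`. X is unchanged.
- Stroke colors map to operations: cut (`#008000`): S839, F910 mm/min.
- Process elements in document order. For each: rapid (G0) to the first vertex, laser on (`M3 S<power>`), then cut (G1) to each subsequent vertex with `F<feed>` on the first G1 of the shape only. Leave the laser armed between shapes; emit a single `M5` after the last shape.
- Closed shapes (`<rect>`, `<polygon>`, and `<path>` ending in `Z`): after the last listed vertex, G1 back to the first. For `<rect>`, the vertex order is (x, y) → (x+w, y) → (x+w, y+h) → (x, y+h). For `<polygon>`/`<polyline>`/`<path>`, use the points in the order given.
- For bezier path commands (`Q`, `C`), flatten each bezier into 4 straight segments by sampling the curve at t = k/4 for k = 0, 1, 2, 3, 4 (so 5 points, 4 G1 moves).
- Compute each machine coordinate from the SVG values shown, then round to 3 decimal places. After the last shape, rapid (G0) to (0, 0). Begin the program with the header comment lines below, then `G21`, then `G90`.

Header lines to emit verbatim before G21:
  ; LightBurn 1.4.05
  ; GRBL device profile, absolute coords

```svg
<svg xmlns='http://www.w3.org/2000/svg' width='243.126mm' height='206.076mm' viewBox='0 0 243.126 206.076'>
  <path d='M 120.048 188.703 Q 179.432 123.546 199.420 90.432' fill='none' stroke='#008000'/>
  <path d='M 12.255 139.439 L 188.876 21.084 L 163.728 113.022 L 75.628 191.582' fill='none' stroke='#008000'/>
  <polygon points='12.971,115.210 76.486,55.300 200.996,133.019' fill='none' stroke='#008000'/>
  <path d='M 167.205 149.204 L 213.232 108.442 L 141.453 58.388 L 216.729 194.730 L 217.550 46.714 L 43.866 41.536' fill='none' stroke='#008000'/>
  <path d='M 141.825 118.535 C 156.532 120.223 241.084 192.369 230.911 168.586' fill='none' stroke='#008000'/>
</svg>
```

1 u = 1 mm; y_m = 206.076 − y.

[1] `<path>` quadratic bezier, #008000→cut S839 F910: (120.048,17.373) → (147.278,47.949) → (169.583,74.519) → (186.964,97.084) → (199.420,115.644)

[2] `<path>` open polyline, #008000→cut S839 F910: (12.255,66.637) → (188.876,184.992) → (163.728,93.054) → (75.628,14.494)

[3] `<polygon>` closed polygon, #008000→cut S839 F910: (12.971,90.866) → (76.486,150.776) → (200.996,73.057) → (12.971,90.866) (closed)

[4] `<path>` open polyline, #008000→cut S839 F910: (167.205,56.872) → (213.232,97.634) → (141.453,147.688) → (216.729,11.346) → (217.550,159.362) → (43.866,164.540)

[5] `<path>` cubic bezier, #008000→cut S839 F910: (141.825,87.541) → (163.380,75.664) → (195.698,52.964) → (223.351,35.040) → (230.911,37.490)

; LightBurn 1.4.05
; GRBL device profile, absolute coords
G21
G90
G0 X120.048 Y17.373
M3 S839
G1 X147.278 Y47.949 F910
G1 X169.583 Y74.519
G1 X186.964 Y97.084
G1 X199.420 Y115.644
G0 X12.255 Y66.637
M3 S839
G1 X188.876 Y184.992 F910
G1 X163.728 Y93.054
G1 X75.628 Y14.494
G0 X12.971 Y90.866
M3 S839
G1 X76.486 Y150.776 F910
G1 X200.996 Y73.057
G1 X12.971 Y90.866
G0 X167.205 Y56.872
M3 S839
G1 X213.232 Y97.634 F910
G1 X141.453 Y147.688
G1 X216.729 Y11.346
G1 X217.550 Y159.362
G1 X43.866 Y164.540
G0 X141.825 Y87.541
M3 S839
G1 X163.380 Y75.664 F910
G1 X195.698 Y52.964
G1 X223.351 Y35.040
G1 X230.911 Y37.490
M5
G0 X0.000 Y0.000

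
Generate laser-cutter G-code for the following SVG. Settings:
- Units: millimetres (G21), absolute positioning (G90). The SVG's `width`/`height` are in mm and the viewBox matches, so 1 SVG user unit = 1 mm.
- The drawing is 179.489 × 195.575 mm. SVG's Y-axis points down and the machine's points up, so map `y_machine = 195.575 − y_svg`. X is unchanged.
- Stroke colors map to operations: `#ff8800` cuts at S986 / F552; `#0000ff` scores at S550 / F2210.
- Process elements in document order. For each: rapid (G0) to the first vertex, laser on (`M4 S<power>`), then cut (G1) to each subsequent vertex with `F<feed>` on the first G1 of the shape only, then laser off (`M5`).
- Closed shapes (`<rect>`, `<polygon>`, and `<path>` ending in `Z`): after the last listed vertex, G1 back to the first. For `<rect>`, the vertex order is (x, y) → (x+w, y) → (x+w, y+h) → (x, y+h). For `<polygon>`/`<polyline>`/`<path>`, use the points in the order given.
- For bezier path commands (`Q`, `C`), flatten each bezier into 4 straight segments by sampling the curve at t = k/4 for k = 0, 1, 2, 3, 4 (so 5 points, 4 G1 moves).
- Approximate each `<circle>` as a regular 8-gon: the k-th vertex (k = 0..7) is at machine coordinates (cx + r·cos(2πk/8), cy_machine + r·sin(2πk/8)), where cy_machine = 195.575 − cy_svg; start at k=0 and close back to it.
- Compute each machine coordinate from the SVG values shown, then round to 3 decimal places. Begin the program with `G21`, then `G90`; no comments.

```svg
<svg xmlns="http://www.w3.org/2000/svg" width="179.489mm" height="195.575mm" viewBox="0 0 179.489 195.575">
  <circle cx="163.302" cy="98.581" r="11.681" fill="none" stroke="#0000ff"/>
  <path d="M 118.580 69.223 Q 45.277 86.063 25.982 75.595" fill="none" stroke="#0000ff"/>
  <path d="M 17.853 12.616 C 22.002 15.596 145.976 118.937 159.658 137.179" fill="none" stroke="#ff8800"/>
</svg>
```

G21
G90
G0 X174.983 Y96.994
M4 S550
G1 X171.562 Y105.254 F2210
G1 X163.302 Y108.675
G1 X155.042 Y105.254
G1 X151.621 Y96.994
G1 X155.042 Y88.734
G1 X163.302 Y85.313
G1 X171.562 Y88.734
G1 X174.983 Y96.994
M5
G0 X118.580 Y126.352
M4 S550
G1 X85.304 Y119.639 F2210
G1 X58.779 Y116.339
G1 X39.005 Y116.453
G1 X25.982 Y119.980
M5
G0 X17.853 Y182.959
M4 S986
G1 X39.836 Y164.804 F552
G1 X85.181 Y126.401
G1 X132.312 Y85.136
G1 X159.658 Y58.396
M5

viewBox `0 0 179.489 195.575` with mm width/height → 1 unit = 1 mm. Flip: y_m = 195.575 − y_svg.

**Shape 1** — `<circle>` circle, stroke `#0000ff` → score (S550, F2210). Machine vertices: (174.983,96.994) → (171.562,105.254) → (163.302,108.675) → (155.042,105.254) → (151.621,96.994) → (155.042,88.734) → (163.302,85.313) → (171.562,88.734) → (174.983,96.994). Closed: final G1 returns to the first vertex.

**Shape 2** — `<path>` quadratic bezier, stroke `#0000ff` → score (S550, F2210). Control points (SVG): P0=(118.580,69.223), P1=(45.277,86.063), P2=(25.982,75.595); sampled at t=k/4. Machine vertices: (118.580,126.352) → (85.304,119.639) → (58.779,116.339) → (39.005,116.453) → (25.982,119.980). Open path.

**Shape 3** — `<path>` cubic bezier, stroke `#ff8800` → cut (S986, F552). Control points (SVG): P0=(17.853,12.616), P1=(22.002,15.596), P2=(145.976,118.937), P3=(159.658,137.179); sampled at t=k/4. Machine vertices: (17.853,182.959) → (39.836,164.804) → (85.181,126.401) → (132.312,85.136) → (159.658,58.396). Open path.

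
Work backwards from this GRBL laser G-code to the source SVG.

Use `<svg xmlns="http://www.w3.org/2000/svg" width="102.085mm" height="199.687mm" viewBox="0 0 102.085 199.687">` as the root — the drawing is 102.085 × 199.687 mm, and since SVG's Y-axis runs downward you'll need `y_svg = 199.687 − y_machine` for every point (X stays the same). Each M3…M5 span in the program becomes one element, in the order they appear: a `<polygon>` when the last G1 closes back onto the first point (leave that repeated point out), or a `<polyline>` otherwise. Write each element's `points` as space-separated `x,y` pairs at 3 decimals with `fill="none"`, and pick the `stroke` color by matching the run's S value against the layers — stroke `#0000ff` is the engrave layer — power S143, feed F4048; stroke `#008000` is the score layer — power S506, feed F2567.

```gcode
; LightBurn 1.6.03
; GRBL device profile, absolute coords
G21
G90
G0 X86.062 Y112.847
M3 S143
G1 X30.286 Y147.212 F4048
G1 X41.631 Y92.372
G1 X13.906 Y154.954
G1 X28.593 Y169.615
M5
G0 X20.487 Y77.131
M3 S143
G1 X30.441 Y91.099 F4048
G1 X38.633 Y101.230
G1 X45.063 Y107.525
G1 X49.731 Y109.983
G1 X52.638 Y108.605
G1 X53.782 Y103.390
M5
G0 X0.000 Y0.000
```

Each laser-on run becomes one SVG element. Flip Y back into SVG space with y_svg = 199.687 − y_machine. Every run uses S143, so all elements get stroke `#0000ff` (engrave).

Run 1: The run is open, so emit a `<polyline>` with points (Y-flipped): 86.062,86.840 30.286,52.475 41.631,107.315 13.906,44.733 28.593,30.072.

Run 2: The run is open, so emit a `<polyline>` with points (Y-flipped): 20.487,122.556 30.441,108.588 38.633,98.457 45.063,92.162 49.731,89.704 52.638,91.082 53.782,96.297.

<svg xmlns="http://www.w3.org/2000/svg" width="102.085mm" height="199.687mm" viewBox="0 0 102.085 199.687">
  <polyline points="86.062,86.840 30.286,52.475 41.631,107.315 13.906,44.733 28.593,30.072" fill="none" stroke="#0000ff"/>
  <polyline points="20.487,122.556 30.441,108.588 38.633,98.457 45.063,92.162 49.731,89.704 52.638,91.082 53.782,96.297" fill="none" stroke="#0000ff"/>
</svg>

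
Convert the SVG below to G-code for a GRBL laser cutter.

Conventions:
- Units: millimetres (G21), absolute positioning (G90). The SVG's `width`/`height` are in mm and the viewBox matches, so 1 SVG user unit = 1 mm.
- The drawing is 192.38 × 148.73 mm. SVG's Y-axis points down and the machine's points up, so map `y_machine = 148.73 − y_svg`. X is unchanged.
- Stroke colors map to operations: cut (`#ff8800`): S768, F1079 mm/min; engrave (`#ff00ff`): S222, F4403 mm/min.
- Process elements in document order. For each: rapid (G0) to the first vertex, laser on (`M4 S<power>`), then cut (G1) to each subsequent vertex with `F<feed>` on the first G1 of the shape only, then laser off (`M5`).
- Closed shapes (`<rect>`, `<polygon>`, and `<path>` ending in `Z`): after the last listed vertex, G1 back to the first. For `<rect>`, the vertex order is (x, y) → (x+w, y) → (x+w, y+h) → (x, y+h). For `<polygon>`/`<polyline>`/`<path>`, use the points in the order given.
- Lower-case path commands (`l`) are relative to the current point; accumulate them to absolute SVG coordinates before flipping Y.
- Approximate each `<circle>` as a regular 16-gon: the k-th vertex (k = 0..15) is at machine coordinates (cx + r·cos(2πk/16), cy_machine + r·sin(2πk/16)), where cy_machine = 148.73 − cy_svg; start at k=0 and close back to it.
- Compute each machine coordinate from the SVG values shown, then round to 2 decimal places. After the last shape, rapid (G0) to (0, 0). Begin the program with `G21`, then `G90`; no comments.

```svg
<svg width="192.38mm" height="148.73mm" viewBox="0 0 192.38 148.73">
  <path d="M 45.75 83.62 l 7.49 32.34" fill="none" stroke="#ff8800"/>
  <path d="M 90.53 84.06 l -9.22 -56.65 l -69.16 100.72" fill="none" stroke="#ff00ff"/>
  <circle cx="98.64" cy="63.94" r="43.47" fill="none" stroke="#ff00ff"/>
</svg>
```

G21
G90
G0 X45.75 Y65.11
M4 S768
G1 X53.24 Y32.77 F1079
M5
G0 X90.53 Y64.67
M4 S222
G1 X81.31 Y121.32 F4403
G1 X12.15 Y20.60
M5
G0 X142.11 Y84.79
M4 S222
G1 X138.80 Y101.43 F4403
G1 X129.38 Y115.53
G1 X115.28 Y124.95
G1 X98.64 Y128.26
G1 X82.00 Y124.95
G1 X67.90 Y115.53
G1 X58.48 Y101.43
G1 X55.17 Y84.79
G1 X58.48 Y68.15
G1 X67.90 Y54.05
G1 X82.00 Y44.63
G1 X98.64 Y41.32
G1 X115.28 Y44.63
G1 X129.38 Y54.05
G1 X138.80 Y68.15
G1 X142.11 Y84.79
M5
G0 X0.00 Y0.00

viewBox `0 0 192.38 148.73` with mm width/height → 1 unit = 1 mm. Flip: y_m = 148.73 − y_svg.

**Shape 1** — `<path>` line segment, stroke `#ff8800` → cut (S768, F1079). Machine vertices: (45.75,65.11) → (53.24,32.77). Open path.

**Shape 2** — `<path>` open polyline, stroke `#ff00ff` → engrave (S222, F4403). Machine vertices: (90.53,64.67) → (81.31,121.32) → (12.15,20.60). Open path.

**Shape 3** — `<circle>` circle, stroke `#ff00ff` → engrave (S222, F4403). Machine vertices: (142.11,84.79) → (138.80,101.43) → (129.38,115.53) → (115.28,124.95) → (98.64,128.26) → (82.00,124.95) → (67.90,115.53) → (58.48,101.43) → (55.17,84.79) → (58.48,68.15) → (67.90,54.05) → (82.00,44.63) → (98.64,41.32) → (115.28,44.63) → (129.38,54.05) → (138.80,68.15) → (142.11,84.79). Closed: final G1 returns to the first vertex.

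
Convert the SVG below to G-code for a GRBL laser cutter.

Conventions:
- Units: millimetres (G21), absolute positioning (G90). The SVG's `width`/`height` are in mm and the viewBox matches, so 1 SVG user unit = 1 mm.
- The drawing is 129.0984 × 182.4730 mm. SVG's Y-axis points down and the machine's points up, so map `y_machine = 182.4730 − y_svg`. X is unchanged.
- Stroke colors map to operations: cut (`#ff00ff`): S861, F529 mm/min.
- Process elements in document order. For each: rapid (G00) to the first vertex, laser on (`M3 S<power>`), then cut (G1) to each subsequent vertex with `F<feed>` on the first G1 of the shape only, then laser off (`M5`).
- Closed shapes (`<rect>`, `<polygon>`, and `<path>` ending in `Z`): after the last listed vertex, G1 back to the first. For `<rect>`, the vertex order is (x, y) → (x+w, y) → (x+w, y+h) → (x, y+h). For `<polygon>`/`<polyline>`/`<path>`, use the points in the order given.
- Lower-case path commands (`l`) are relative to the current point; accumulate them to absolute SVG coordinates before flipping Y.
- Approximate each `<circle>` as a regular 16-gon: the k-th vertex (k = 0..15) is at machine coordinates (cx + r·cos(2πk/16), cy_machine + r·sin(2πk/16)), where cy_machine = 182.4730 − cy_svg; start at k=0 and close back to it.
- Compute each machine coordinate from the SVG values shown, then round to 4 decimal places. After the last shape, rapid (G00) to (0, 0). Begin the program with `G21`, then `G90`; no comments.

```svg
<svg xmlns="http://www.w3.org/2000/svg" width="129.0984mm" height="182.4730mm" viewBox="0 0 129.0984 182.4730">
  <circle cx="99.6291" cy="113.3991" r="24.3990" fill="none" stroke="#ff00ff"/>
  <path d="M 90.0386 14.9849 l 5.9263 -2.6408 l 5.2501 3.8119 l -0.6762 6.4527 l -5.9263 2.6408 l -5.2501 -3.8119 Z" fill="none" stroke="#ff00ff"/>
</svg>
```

G21
G90
G00 X124.0281 Y69.0739
M3 S861
G1 X122.1708 Y78.4110 F529
G1 X116.8818 Y86.3266
G1 X108.9662 Y91.6156
G1 X99.6291 Y93.4729
G1 X90.2920 Y91.6156
G1 X82.3764 Y86.3266
G1 X77.0874 Y78.4110
G1 X75.2301 Y69.0739
G1 X77.0874 Y59.7368
G1 X82.3764 Y51.8212
G1 X90.2920 Y46.5322
G1 X99.6291 Y44.6749
G1 X108.9662 Y46.5322
G1 X116.8818 Y51.8212
G1 X122.1708 Y59.7368
G1 X124.0281 Y69.0739
M5
G00 X90.0386 Y167.4881
M3 S861
G1 X95.9649 Y170.1289 F529
G1 X101.2150 Y166.3170
G1 X100.5388 Y159.8643
G1 X94.6125 Y157.2235
G1 X89.3624 Y161.0354
G1 X90.0386 Y167.4881
M5
G00 X0.0000 Y0.0000

viewBox `0 0 129.0984 182.4730` with mm width/height → 1 unit = 1 mm. Flip: y_m = 182.4730 − y_svg.

**Shape 1** — `<circle>` circle, stroke `#ff00ff` → cut (S861, F529). Machine vertices: (124.0281,69.0739) → (122.1708,78.4110) → (116.8818,86.3266) → (108.9662,91.6156) → (99.6291,93.4729) → (90.2920,91.6156) → (82.3764,86.3266) → (77.0874,78.4110) → (75.2301,69.0739) → (77.0874,59.7368) → (82.3764,51.8212) → (90.2920,46.5322) → (99.6291,44.6749) → (108.9662,46.5322) → (116.8818,51.8212) → (122.1708,59.7368) → (124.0281,69.0739). Closed: final G1 returns to the first vertex.

**Shape 2** — `<path>` regular polygon, stroke `#ff00ff` → cut (S861, F529). Machine vertices: (90.0386,167.4881) → (95.9649,170.1289) → (101.2150,166.3170) → (100.5388,159.8643) → (94.6125,157.2235) → (89.3624,161.0354) → (90.0386,167.4881). Closed: final G1 returns to the first vertex.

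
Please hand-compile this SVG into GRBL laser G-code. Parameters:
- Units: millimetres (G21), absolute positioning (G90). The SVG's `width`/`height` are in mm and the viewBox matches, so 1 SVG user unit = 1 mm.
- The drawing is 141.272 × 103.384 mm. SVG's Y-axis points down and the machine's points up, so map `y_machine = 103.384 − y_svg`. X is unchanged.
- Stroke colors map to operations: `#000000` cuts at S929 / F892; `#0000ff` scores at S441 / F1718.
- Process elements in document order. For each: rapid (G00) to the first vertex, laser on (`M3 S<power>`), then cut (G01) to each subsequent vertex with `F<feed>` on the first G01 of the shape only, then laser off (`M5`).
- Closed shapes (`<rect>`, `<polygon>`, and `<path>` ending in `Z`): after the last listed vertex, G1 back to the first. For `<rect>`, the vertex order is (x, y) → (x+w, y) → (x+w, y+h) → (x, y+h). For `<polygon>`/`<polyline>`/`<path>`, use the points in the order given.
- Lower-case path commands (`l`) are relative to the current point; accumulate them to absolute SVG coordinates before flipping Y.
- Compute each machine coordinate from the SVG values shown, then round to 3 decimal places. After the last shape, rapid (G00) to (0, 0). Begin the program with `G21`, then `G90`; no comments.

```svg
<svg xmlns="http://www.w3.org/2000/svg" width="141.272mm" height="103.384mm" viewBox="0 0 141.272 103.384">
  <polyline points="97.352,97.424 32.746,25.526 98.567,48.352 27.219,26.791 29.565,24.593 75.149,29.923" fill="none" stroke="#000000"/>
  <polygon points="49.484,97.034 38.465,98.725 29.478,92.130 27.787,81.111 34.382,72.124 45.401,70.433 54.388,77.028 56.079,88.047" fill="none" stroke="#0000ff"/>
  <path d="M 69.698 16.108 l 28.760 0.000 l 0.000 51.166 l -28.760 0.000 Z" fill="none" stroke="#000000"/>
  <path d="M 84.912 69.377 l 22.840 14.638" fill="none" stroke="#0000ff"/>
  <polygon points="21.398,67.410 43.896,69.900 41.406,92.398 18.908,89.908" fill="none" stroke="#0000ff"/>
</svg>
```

Since the viewBox matches the mm dimensions, user units are millimetres directly. The only transform is the Y-flip y_m = 103.384 − y_svg.

Shape 1 is a open polyline drawn with `<polyline>`. Its stroke #000000 means cut at S929, F892. After flipping Y the toolpath is (97.352,5.960) → (32.746,77.858) → (98.567,55.032) → (27.219,76.593) → (29.565,78.791) → (75.149,73.461).

Shape 2 is a regular polygon drawn with `<polygon>`. Its stroke #0000ff means score at S441, F1718. After flipping Y the toolpath is (49.484,6.350) → (38.465,4.659) → (29.478,11.254) → (27.787,22.273) → (34.382,31.260) → (45.401,32.951) → (54.388,26.356) → (56.079,15.337) → (49.484,6.350), returning to the start.

Shape 3 is a rectangle drawn with `<path>`. Its stroke #000000 means cut at S929, F892. After flipping Y the toolpath is (69.698,87.276) → (98.458,87.276) → (98.458,36.110) → (69.698,36.110) → (69.698,87.276), returning to the start.

Shape 4 is a line segment drawn with `<path>`. Its stroke #0000ff means score at S441, F1718. After flipping Y the toolpath is (84.912,34.007) → (107.752,19.369).

Shape 5 is a regular polygon drawn with `<polygon>`. Its stroke #0000ff means score at S441, F1718. After flipping Y the toolpath is (21.398,35.974) → (43.896,33.484) → (41.406,10.986) → (18.908,13.476) → (21.398,35.974), returning to the start.

G21
G90
G00 X97.352 Y5.960
M3 S929
G01 X32.746 Y77.858 F892
G01 X98.567 Y55.032
G01 X27.219 Y76.593
G01 X29.565 Y78.791
G01 X75.149 Y73.461
M5
G00 X49.484 Y6.350
M3 S441
G01 X38.465 Y4.659 F1718
G01 X29.478 Y11.254
G01 X27.787 Y22.273
G01 X34.382 Y31.260
G01 X45.401 Y32.951
G01 X54.388 Y26.356
G01 X56.079 Y15.337
G01 X49.484 Y6.350
M5
G00 X69.698 Y87.276
M3 S929
G01 X98.458 Y87.276 F892
G01 X98.458 Y36.110
G01 X69.698 Y36.110
G01 X69.698 Y87.276
M5
G00 X84.912 Y34.007
M3 S441
G01 X107.752 Y19.369 F1718
M5
G00 X21.398 Y35.974
M3 S441
G01 X43.896 Y33.484 F1718
G01 X41.406 Y10.986
G01 X18.908 Y13.476
G01 X21.398 Y35.974
M5
G00 X0.000 Y0.000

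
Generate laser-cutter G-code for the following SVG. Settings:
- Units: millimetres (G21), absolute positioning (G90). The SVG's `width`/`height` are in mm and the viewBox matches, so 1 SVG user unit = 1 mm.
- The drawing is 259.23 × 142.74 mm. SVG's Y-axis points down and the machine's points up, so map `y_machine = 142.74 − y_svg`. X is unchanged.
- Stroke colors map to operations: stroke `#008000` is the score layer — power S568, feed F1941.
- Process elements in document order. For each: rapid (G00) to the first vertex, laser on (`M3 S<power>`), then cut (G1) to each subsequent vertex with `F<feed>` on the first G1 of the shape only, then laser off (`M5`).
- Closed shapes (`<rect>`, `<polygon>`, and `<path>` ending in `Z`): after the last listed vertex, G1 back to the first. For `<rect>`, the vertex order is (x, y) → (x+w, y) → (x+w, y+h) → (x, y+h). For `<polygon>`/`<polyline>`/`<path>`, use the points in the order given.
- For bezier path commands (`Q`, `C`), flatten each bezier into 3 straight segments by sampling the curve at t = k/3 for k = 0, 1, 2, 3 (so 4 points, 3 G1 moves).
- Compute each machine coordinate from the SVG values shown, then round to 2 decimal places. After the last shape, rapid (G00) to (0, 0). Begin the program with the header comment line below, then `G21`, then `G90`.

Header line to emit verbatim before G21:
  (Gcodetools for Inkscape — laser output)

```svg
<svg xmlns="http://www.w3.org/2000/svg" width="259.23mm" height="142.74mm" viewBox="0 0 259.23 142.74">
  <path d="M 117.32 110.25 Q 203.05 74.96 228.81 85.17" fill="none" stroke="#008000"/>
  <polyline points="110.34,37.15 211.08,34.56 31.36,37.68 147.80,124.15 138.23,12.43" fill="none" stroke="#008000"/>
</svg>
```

(Gcodetools for Inkscape — laser output)
G21
G90
G00 X117.32 Y32.49
M3 S568
G1 X167.81 Y50.96 F1941
G1 X204.97 Y59.32
G1 X228.81 Y57.57
M5
G00 X110.34 Y105.59
M3 S568
G1 X211.08 Y108.18 F1941
G1 X31.36 Y105.06
G1 X147.80 Y18.59
G1 X138.23 Y130.31
M5
G00 X0.00 Y0.00

viewBox `0 0 259.23 142.74` with mm width/height → 1 unit = 1 mm. Flip: y_m = 142.74 − y_svg.

**Shape 1** — `<path>` quadratic bezier, stroke `#008000` → score (S568, F1941). Control points (SVG): P0=(117.32,110.25), P1=(203.05,74.96), P2=(228.81,85.17); sampled at t=k/3. Machine vertices: (117.32,32.49) → (167.81,50.96) → (204.97,59.32) → (228.81,57.57). Open path.

**Shape 2** — `<polyline>` open polyline, stroke `#008000` → score (S568, F1941). Machine vertices: (110.34,105.59) → (211.08,108.18) → (31.36,105.06) → (147.80,18.59) → (138.23,130.31). Open path.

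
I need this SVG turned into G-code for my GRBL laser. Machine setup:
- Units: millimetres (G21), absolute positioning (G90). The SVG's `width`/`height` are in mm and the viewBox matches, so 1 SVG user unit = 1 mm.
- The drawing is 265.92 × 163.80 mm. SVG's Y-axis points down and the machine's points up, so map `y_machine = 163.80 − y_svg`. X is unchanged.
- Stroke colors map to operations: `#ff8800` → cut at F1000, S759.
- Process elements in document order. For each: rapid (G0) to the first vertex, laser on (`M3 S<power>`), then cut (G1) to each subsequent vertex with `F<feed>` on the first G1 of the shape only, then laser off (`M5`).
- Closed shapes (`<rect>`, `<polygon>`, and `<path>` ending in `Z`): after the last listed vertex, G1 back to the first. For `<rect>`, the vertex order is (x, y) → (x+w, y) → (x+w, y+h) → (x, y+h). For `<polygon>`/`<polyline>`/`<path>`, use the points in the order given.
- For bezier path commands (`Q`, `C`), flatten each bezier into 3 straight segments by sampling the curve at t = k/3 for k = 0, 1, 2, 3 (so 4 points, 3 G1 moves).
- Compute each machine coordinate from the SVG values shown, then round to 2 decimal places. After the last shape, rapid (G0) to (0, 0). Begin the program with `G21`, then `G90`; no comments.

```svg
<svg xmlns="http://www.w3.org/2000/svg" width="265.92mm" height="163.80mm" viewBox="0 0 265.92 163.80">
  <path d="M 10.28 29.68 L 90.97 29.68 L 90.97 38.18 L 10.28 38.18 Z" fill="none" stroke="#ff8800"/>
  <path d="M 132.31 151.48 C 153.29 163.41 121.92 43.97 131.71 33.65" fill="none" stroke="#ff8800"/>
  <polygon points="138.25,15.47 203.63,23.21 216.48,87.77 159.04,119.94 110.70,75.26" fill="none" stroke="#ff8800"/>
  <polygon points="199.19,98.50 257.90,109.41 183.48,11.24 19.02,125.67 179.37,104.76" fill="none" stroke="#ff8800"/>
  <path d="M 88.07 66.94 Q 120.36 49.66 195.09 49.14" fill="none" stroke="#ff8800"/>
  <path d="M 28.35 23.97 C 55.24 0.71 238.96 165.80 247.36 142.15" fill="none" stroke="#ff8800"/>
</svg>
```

G21
G90
G0 X10.28 Y134.12
M3 S759
G1 X90.97 Y134.12 F1000
G1 X90.97 Y125.62
G1 X10.28 Y125.62
G1 X10.28 Y134.12
M5
G0 X132.31 Y12.32
M3 S759
G1 X139.30 Y35.27 F1000
G1 X132.18 Y92.36
G1 X131.71 Y130.15
M5
G0 X138.25 Y148.33
M3 S759
G1 X203.63 Y140.59 F1000
G1 X216.48 Y76.03
G1 X159.04 Y43.86
G1 X110.70 Y88.54
G1 X138.25 Y148.33
M5
G0 X199.19 Y65.30
M3 S759
G1 X257.90 Y54.39 F1000
G1 X183.48 Y152.56
G1 X19.02 Y38.13
G1 X179.37 Y59.04
G1 X199.19 Y65.30
M5
G0 X88.07 Y96.86
M3 S759
G1 X114.31 Y106.52 F1000
G1 X149.99 Y112.45
G1 X195.09 Y114.66
M5
G0 X28.35 Y139.83
M3 S759
G1 X95.21 Y114.27 F1000
G1 X192.82 Y46.95
G1 X247.36 Y21.65
M5
G0 X0.00 Y0.00

1 u = 1 mm; y_m = 163.80 − y.

[1] `<path>` rectangle, #ff8800→cut S759 F1000: (10.28,134.12) → (90.97,134.12) → (90.97,125.62) → (10.28,125.62) → (10.28,134.12) (closed)

[2] `<path>` cubic bezier, #ff8800→cut S759 F1000: (132.31,12.32) → (139.30,35.27) → (132.18,92.36) → (131.71,130.15)

[3] `<polygon>` regular polygon, #ff8800→cut S759 F1000: (138.25,148.33) → (203.63,140.59) → (216.48,76.03) → (159.04,43.86) → (110.70,88.54) → (138.25,148.33) (closed)

[4] `<polygon>` closed polygon, #ff8800→cut S759 F1000: (199.19,65.30) → (257.90,54.39) → (183.48,152.56) → (19.02,38.13) → (179.37,59.04) → (199.19,65.30) (closed)

[5] `<path>` quadratic bezier, #ff8800→cut S759 F1000: (88.07,96.86) → (114.31,106.52) → (149.99,112.45) → (195.09,114.66)

[6] `<path>` cubic bezier, #ff8800→cut S759 F1000: (28.35,139.83) → (95.21,114.27) → (192.82,46.95) → (247.36,21.65)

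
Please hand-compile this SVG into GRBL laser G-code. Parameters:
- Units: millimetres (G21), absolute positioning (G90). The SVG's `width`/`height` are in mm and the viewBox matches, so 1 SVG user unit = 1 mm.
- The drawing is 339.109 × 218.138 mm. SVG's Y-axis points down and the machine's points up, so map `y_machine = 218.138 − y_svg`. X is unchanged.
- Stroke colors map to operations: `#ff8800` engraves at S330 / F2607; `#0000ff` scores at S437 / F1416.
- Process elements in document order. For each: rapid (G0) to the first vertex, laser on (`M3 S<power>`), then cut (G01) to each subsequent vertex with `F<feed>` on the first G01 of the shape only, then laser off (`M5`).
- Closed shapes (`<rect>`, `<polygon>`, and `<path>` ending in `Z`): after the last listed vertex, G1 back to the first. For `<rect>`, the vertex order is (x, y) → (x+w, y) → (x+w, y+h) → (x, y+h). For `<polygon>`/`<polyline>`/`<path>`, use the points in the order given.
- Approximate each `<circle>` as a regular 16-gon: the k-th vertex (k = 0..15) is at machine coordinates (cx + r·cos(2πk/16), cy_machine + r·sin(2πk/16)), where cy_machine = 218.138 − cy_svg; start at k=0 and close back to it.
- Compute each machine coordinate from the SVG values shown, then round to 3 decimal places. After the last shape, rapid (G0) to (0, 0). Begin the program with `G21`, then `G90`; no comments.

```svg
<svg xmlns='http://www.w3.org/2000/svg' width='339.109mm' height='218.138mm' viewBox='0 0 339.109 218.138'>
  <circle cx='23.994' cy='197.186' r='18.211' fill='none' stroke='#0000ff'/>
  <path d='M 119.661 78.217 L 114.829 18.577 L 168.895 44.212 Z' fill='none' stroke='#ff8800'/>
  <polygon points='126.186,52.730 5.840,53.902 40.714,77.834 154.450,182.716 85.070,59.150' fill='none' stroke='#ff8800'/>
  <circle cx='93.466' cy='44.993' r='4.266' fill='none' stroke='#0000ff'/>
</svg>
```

1 u = 1 mm; y_m = 218.138 − y.

[1] `<circle>` circle, #0000ff→score S437 F1416: (42.205,20.952) → (40.819,27.921) → (36.871,33.829) → (30.963,37.777) → (23.994,39.163) → (17.025,37.777) → (11.117,33.829) → (7.169,27.921) → (5.783,20.952) → (7.169,13.983) → (11.117,8.075) → (17.025,4.127) → (23.994,2.741) → (30.963,4.127) → (36.871,8.075) → (40.819,13.983) → (42.205,20.952) (closed)

[2] `<path>` regular polygon, #ff8800→engrave S330 F2607: (119.661,139.921) → (114.829,199.561) → (168.895,173.926) → (119.661,139.921) (closed)

[3] `<polygon>` closed polygon, #ff8800→engrave S330 F2607: (126.186,165.408) → (5.840,164.236) → (40.714,140.304) → (154.450,35.422) → (85.070,158.988) → (126.186,165.408) (closed)

[4] `<circle>` circle, #0000ff→score S437 F1416: (97.732,173.145) → (97.407,174.778) → (96.483,176.162) → (95.099,177.086) → (93.466,177.411) → (91.833,177.086) → (90.449,176.162) → (89.525,174.778) → (89.200,173.145) → (89.525,171.512) → (90.449,170.128) → (91.833,169.204) → (93.466,168.879) → (95.099,169.204) → (96.483,170.128) → (97.407,171.512) → (97.732,173.145) (closed)

G21
G90
G0 X42.205 Y20.952
M3 S437
G01 X40.819 Y27.921 F1416
G01 X36.871 Y33.829
G01 X30.963 Y37.777
G01 X23.994 Y39.163
G01 X17.025 Y37.777
G01 X11.117 Y33.829
G01 X7.169 Y27.921
G01 X5.783 Y20.952
G01 X7.169 Y13.983
G01 X11.117 Y8.075
G01 X17.025 Y4.127
G01 X23.994 Y2.741
G01 X30.963 Y4.127
G01 X36.871 Y8.075
G01 X40.819 Y13.983
G01 X42.205 Y20.952
M5
G0 X119.661 Y139.921
M3 S330
G01 X114.829 Y199.561 F2607
G01 X168.895 Y173.926
G01 X119.661 Y139.921
M5
G0 X126.186 Y165.408
M3 S330
G01 X5.840 Y164.236 F2607
G01 X40.714 Y140.304
G01 X154.450 Y35.422
G01 X85.070 Y158.988
G01 X126.186 Y165.408
M5
G0 X97.732 Y173.145
M3 S437
G01 X97.407 Y174.778 F1416
G01 X96.483 Y176.162
G01 X95.099 Y177.086
G01 X93.466 Y177.411
G01 X91.833 Y177.086
G01 X90.449 Y176.162
G01 X89.525 Y174.778
G01 X89.200 Y173.145
G01 X89.525 Y171.512
G01 X90.449 Y170.128
G01 X91.833 Y169.204
G01 X93.466 Y168.879
G01 X95.099 Y169.204
G01 X96.483 Y170.128
G01 X97.407 Y171.512
G01 X97.732 Y173.145
M5
G0 X0.000 Y0.000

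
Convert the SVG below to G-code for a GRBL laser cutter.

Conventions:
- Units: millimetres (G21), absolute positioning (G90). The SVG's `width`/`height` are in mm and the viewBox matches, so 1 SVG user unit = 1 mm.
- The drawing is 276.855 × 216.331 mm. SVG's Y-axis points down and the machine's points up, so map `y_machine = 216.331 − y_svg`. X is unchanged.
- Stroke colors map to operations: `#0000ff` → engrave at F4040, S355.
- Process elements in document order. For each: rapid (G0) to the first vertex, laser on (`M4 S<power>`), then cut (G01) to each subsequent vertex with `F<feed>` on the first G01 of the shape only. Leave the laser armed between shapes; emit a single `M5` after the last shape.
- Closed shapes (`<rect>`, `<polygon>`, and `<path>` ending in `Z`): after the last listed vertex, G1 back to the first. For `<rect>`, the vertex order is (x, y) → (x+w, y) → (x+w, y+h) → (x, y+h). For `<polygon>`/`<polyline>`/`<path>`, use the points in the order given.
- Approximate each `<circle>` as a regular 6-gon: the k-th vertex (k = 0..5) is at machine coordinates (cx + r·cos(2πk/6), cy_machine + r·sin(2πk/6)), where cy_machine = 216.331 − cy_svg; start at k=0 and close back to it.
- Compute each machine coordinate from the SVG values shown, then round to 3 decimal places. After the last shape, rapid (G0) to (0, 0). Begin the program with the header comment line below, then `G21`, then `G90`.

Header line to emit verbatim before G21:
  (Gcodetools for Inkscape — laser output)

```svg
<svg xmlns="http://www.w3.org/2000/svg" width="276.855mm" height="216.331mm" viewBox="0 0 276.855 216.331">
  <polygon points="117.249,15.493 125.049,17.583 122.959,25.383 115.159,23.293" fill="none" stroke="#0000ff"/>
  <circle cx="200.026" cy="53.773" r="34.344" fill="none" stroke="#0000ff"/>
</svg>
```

Since the viewBox matches the mm dimensions, user units are millimetres directly. The only transform is the Y-flip y_m = 216.331 − y_svg.

Shape 1 is a regular polygon drawn with `<polygon>`. Its stroke #0000ff means engrave at S355, F4040. After flipping Y the toolpath is (117.249,200.838) → (125.049,198.748) → (122.959,190.948) → (115.159,193.038) → (117.249,200.838), returning to the start.

Shape 2 is a circle drawn with `<circle>`. Its stroke #0000ff means engrave at S355, F4040. After flipping Y the toolpath is (234.370,162.558) → (217.198,192.301) → (182.854,192.301) → (165.682,162.558) → (182.854,132.815) → (217.198,132.815) → (234.370,162.558), returning to the start.

(Gcodetools for Inkscape — laser output)
G21
G90
G0 X117.249 Y200.838
M4 S355
G01 X125.049 Y198.748 F4040
G01 X122.959 Y190.948
G01 X115.159 Y193.038
G01 X117.249 Y200.838
G0 X234.370 Y162.558
M4 S355
G01 X217.198 Y192.301 F4040
G01 X182.854 Y192.301
G01 X165.682 Y162.558
G01 X182.854 Y132.815
G01 X217.198 Y132.815
G01 X234.370 Y162.558
M5
G0 X0.000 Y0.000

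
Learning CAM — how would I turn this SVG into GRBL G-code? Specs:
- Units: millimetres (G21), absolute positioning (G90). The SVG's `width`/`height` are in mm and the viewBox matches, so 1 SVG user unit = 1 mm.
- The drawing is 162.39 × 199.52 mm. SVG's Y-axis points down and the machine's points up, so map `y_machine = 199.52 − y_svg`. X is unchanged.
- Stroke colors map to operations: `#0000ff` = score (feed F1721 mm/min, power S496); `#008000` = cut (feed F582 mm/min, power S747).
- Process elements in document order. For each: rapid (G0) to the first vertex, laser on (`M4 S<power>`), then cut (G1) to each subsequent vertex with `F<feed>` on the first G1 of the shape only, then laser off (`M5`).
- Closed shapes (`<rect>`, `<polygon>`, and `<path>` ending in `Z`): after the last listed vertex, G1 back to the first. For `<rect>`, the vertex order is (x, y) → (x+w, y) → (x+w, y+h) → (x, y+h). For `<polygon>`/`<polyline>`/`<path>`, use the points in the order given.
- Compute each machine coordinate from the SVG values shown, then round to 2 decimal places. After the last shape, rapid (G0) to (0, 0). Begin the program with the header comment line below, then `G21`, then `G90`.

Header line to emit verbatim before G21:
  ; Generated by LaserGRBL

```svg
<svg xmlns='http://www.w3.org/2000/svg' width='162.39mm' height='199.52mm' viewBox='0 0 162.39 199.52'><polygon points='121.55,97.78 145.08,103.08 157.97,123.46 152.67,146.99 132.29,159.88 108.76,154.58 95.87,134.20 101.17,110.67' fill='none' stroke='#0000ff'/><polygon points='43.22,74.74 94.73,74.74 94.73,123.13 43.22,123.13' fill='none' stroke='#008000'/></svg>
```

; Generated by LaserGRBL
G21
G90
G0 X121.55 Y101.74
M4 S496
G1 X145.08 Y96.44 F1721
G1 X157.97 Y76.06
G1 X152.67 Y52.53
G1 X132.29 Y39.64
G1 X108.76 Y44.94
G1 X95.87 Y65.32
G1 X101.17 Y88.85
G1 X121.55 Y101.74
M5
G0 X43.22 Y124.78
M4 S747
G1 X94.73 Y124.78 F582
G1 X94.73 Y76.39
G1 X43.22 Y76.39
G1 X43.22 Y124.78
M5
G0 X0.00 Y0.00

1 u = 1 mm; y_m = 199.52 − y.

[1] `<polygon>` regular polygon, #0000ff→score S496 F1721: (121.55,101.74) → (145.08,96.44) → (157.97,76.06) → (152.67,52.53) → (132.29,39.64) → (108.76,44.94) → (95.87,65.32) → (101.17,88.85) → (121.55,101.74) (closed)

[2] `<polygon>` rectangle, #008000→cut S747 F582: (43.22,124.78) → (94.73,124.78) → (94.73,76.39) → (43.22,76.39) → (43.22,124.78) (closed)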